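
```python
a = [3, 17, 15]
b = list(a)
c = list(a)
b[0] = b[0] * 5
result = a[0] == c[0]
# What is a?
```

After line 1: a = [3, 17, 15]
After line 2 (b = list(a), copy): a = [3, 17, 15], b = [3, 17, 15]
After line 3 (c = list(a) is a copy, new object): c = [3, 17, 15]
After line 4 (b[0] = 3 * 5 = 15; only b mutates (copy)): a = [3, 17, 15], b = [15, 17, 15], c = [3, 17, 15]
After line 5 (a[0] = 3, c[0] = 3; result = True)

[3, 17, 15]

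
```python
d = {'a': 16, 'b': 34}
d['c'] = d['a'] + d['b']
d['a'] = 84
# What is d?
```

After line 1: d = {'a': 16, 'b': 34}
After line 2 (d['c'] = 16 + 34): d = {'a': 16, 'b': 34, 'c': 50}
After line 3: d = {'a': 84, 'b': 34, 'c': 50}

{'a': 84, 'b': 34, 'c': 50}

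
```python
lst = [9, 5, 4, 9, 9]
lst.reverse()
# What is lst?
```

[9, 9, 4, 5, 9]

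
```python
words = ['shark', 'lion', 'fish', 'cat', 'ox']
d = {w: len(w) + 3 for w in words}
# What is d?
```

{'shark': 8, 'lion': 7, 'fish': 7, 'cat': 6, 'ox': 5}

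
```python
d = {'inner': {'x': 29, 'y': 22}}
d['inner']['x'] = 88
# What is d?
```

After line 1: d = {'inner': {'x': 29, 'y': 22}}
After line 2 (inner x overwritten): d = {'inner': {'x': 88, 'y': 22}}

{'inner': {'x': 88, 'y': 22}}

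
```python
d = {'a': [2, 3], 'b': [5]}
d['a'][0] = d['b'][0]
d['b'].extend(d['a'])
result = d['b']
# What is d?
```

After line 1: d = {'a': [2, 3], 'b': [5]}
After line 2 (a[0] = b[0] = 5): d = {'a': [5, 3], 'b': [5]}
After line 3 (b.extend(a) appends [5, 3]): d = {'a': [5, 3], 'b': [5, 5, 3]}
After line 4: result = d['b'] = [5, 5, 3]

{'a': [5, 3], 'b': [5, 5, 3]}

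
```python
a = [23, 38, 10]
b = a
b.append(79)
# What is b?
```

After line 1: a = [23, 38, 10]
After line 2 (b = a is an alias, same object): a = [23, 38, 10], b = [23, 38, 10]
After line 3 (b.append mutates the shared list): a = [23, 38, 10, 79], b = [23, 38, 10, 79]

[23, 38, 10, 79]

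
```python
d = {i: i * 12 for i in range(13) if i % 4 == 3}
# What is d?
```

{3: 36, 7: 84, 11: 132}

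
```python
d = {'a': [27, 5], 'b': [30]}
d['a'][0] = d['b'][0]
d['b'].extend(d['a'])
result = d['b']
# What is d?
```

After line 1: d = {'a': [27, 5], 'b': [30]}
After line 2 (a[0] = b[0] = 30): d = {'a': [30, 5], 'b': [30]}
After line 3 (b.extend(a) appends [30, 5]): d = {'a': [30, 5], 'b': [30, 30, 5]}
After line 4: result = d['b'] = [30, 30, 5]

{'a': [30, 5], 'b': [30, 30, 5]}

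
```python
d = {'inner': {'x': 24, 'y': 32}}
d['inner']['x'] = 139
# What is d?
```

After line 1: d = {'inner': {'x': 24, 'y': 32}}
After line 2 (inner x overwritten): d = {'inner': {'x': 139, 'y': 32}}

{'inner': {'x': 139, 'y': 32}}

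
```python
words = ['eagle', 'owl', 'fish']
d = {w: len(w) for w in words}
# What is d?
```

{'eagle': 5, 'owl': 3, 'fish': 4}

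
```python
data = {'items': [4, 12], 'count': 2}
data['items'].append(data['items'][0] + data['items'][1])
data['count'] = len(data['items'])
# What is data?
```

After line 1: data = {'items': [4, 12], 'count': 2}
After line 2 (append 4 + 12 = 16): data = {'items': [4, 12, 16], 'count': 2}
After line 3 (count = len(items) = 3): data = {'items': [4, 12, 16], 'count': 3}

{'items': [4, 12, 16], 'count': 3}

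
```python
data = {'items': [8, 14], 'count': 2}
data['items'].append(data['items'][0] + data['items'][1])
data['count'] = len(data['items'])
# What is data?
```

After line 1: data = {'items': [8, 14], 'count': 2}
After line 2 (append 8 + 14 = 22): data = {'items': [8, 14, 22], 'count': 2}
After line 3 (count = len(items) = 3): data = {'items': [8, 14, 22], 'count': 3}

{'items': [8, 14, 22], 'count': 3}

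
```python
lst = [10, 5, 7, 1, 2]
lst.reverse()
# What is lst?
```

[2, 1, 7, 5, 10]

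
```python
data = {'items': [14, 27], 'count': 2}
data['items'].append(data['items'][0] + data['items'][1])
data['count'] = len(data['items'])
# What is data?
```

After line 1: data = {'items': [14, 27], 'count': 2}
After line 2 (append 14 + 27 = 41): data = {'items': [14, 27, 41], 'count': 2}
After line 3 (count = len(items) = 3): data = {'items': [14, 27, 41], 'count': 3}

{'items': [14, 27, 41], 'count': 3}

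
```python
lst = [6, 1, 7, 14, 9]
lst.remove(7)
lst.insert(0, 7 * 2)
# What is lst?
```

After line 1: lst = [6, 1, 7, 14, 9]
After line 2 (remove first 7): lst = [6, 1, 14, 9]
After line 3 (insert 14 at index 0): lst = [14, 6, 1, 14, 9]

[14, 6, 1, 14, 9]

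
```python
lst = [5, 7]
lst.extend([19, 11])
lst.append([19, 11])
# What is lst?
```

After line 1: lst = [5, 7]
After line 2 (extend unpacks [19, 11]): lst = [5, 7, 19, 11]
After line 3 (append adds [19, 11] as single element): lst = [5, 7, 19, 11, [19, 11]]

[5, 7, 19, 11, [19, 11]]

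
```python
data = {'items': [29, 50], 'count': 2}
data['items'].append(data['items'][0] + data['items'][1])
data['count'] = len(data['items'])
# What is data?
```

After line 1: data = {'items': [29, 50], 'count': 2}
After line 2 (append 29 + 50 = 79): data = {'items': [29, 50, 79], 'count': 2}
After line 3 (count = len(items) = 3): data = {'items': [29, 50, 79], 'count': 3}

{'items': [29, 50, 79], 'count': 3}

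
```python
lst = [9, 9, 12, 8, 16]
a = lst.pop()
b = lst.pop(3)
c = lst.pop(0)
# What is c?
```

After line 1: lst = [9, 9, 12, 8, 16]
After line 2 (pop() -> a = 16): lst = [9, 9, 12, 8]
After line 3 (pop(3) -> b = 8): lst = [9, 9, 12]
After line 4 (pop(0) -> c = 9): lst = [9, 12]

9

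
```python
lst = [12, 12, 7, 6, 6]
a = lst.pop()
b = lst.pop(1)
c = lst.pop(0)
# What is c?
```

After line 1: lst = [12, 12, 7, 6, 6]
After line 2 (pop() -> a = 6): lst = [12, 12, 7, 6]
After line 3 (pop(1) -> b = 12): lst = [12, 7, 6]
After line 4 (pop(0) -> c = 12): lst = [7, 6]

12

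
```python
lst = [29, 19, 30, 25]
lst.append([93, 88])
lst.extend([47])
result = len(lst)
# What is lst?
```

After line 1: lst = [29, 19, 30, 25]
After line 2 (append adds [93, 88] as single element): lst = [29, 19, 30, 25, [93, 88]]
After line 3 (extend unpacks [47], adds 47): lst = [29, 19, 30, 25, [93, 88], 47]
After line 4: result = len(lst) = 6

[29, 19, 30, 25, [93, 88], 47]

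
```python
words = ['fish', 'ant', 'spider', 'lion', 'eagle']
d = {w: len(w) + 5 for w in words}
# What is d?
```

{'fish': 9, 'ant': 8, 'spider': 11, 'lion': 9, 'eagle': 10}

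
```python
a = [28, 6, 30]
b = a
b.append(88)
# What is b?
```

After line 1: a = [28, 6, 30]
After line 2 (b = a is an alias, same object): a = [28, 6, 30], b = [28, 6, 30]
After line 3 (b.append mutates the shared list): a = [28, 6, 30, 88], b = [28, 6, 30, 88]

[28, 6, 30, 88]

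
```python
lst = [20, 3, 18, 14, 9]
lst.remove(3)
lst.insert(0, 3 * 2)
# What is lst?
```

After line 1: lst = [20, 3, 18, 14, 9]
After line 2 (remove first 3): lst = [20, 18, 14, 9]
After line 3 (insert 6 at index 0): lst = [6, 20, 18, 14, 9]

[6, 20, 18, 14, 9]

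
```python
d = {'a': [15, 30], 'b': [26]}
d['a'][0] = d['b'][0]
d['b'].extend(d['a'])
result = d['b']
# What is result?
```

After line 1: d = {'a': [15, 30], 'b': [26]}
After line 2 (a[0] = b[0] = 26): d = {'a': [26, 30], 'b': [26]}
After line 3 (b.extend(a) appends [26, 30]): d = {'a': [26, 30], 'b': [26, 26, 30]}
After line 4: result = d['b'] = [26, 26, 30]

[26, 26, 30]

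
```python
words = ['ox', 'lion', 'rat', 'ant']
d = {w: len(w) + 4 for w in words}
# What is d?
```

{'ox': 6, 'lion': 8, 'rat': 7, 'ant': 7}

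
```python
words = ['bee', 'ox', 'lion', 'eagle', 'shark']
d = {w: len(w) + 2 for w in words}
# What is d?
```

{'bee': 5, 'ox': 4, 'lion': 6, 'eagle': 7, 'shark': 7}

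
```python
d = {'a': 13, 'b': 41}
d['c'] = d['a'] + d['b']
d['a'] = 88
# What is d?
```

After line 1: d = {'a': 13, 'b': 41}
After line 2 (d['c'] = 13 + 41): d = {'a': 13, 'b': 41, 'c': 54}
After line 3: d = {'a': 88, 'b': 41, 'c': 54}

{'a': 88, 'b': 41, 'c': 54}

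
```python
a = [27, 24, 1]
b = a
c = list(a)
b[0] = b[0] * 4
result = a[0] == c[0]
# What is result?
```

After line 1: a = [27, 24, 1]
After line 2 (b = a, alias): a = [27, 24, 1], b = [27, 24, 1]
After line 3 (c = list(a) is a copy, new object): c = [27, 24, 1]
After line 4 (b[0] = 27 * 4 = 108; mutates shared a/b): a = b = [108, 24, 1], c = [27, 24, 1]
After line 5 (a[0] = 108, c[0] = 27; result = False)

False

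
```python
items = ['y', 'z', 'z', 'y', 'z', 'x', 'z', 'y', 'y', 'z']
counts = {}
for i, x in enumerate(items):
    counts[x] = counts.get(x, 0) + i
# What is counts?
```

Initial: counts = {}, items = ['y', 'z', 'z', 'y', 'z', 'x', 'z', 'y', 'y', 'z']
i=0, x='y': counts = {'y': 0}
i=1, x='z': counts = {'y': 0, 'z': 1}
i=2, x='z': counts = {'y': 0, 'z': 3}
i=3, x='y': counts = {'y': 3, 'z': 3}
i=4, x='z': counts = {'y': 3, 'z': 7}
i=5, x='x': counts = {'y': 3, 'z': 7, 'x': 5}
i=6, x='z': counts = {'y': 3, 'z': 13, 'x': 5}
i=7, x='y': counts = {'y': 10, 'z': 13, 'x': 5}
i=8, x='y': counts = {'y': 18, 'z': 13, 'x': 5}
i=9, x='z': counts = {'y': 18, 'z': 22, 'x': 5}

{'y': 18, 'z': 22, 'x': 5}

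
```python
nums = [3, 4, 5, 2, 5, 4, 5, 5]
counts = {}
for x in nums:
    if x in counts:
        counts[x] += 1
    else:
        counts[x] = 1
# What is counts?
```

Initial: counts = {}, nums = [3, 4, 5, 2, 5, 4, 5, 5]
See 3: counts = {3: 1}
See 4: counts = {3: 1, 4: 1}
See 5: counts = {3: 1, 4: 1, 5: 1}
See 2: counts = {3: 1, 4: 1, 5: 1, 2: 1}
See 5: counts = {3: 1, 4: 1, 5: 2, 2: 1}
See 4: counts = {3: 1, 4: 2, 5: 2, 2: 1}
See 5: counts = {3: 1, 4: 2, 5: 3, 2: 1}
See 5: counts = {3: 1, 4: 2, 5: 4, 2: 1}

{3: 1, 4: 2, 5: 4, 2: 1}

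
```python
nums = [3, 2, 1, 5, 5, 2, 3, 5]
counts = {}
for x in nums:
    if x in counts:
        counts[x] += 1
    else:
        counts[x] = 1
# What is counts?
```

Initial: counts = {}, nums = [3, 2, 1, 5, 5, 2, 3, 5]
See 3: counts = {3: 1}
See 2: counts = {3: 1, 2: 1}
See 1: counts = {3: 1, 2: 1, 1: 1}
See 5: counts = {3: 1, 2: 1, 1: 1, 5: 1}
See 5: counts = {3: 1, 2: 1, 1: 1, 5: 2}
See 2: counts = {3: 1, 2: 2, 1: 1, 5: 2}
See 3: counts = {3: 2, 2: 2, 1: 1, 5: 2}
See 5: counts = {3: 2, 2: 2, 1: 1, 5: 3}

{3: 2, 2: 2, 1: 1, 5: 3}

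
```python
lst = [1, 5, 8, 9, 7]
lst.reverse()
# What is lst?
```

[7, 9, 8, 5, 1]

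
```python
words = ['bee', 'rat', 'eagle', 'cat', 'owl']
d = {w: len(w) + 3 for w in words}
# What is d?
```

{'bee': 6, 'rat': 6, 'eagle': 8, 'cat': 6, 'owl': 6}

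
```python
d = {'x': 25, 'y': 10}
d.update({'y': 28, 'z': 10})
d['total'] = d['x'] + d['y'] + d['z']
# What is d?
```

After line 1: d = {'x': 25, 'y': 10}
After line 2 (y overwritten, z added): d = {'x': 25, 'y': 28, 'z': 10}
After line 3 (total = 25 + 28 + 10 = 63): d = {'x': 25, 'y': 28, 'z': 10, 'total': 63}

{'x': 25, 'y': 28, 'z': 10, 'total': 63}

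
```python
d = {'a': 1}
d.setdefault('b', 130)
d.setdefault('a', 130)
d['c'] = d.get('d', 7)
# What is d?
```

After line 1: d = {'a': 1}
After line 2 (setdefault adds 'b'=130): d = {'a': 1, 'b': 130}
After line 3 (setdefault 'a' no-op, already exists): d = {'a': 1, 'b': 130}
After line 4 (get('d', 7) returns default since 'd' not in d): d = {'a': 1, 'b': 130, 'c': 7}

{'a': 1, 'b': 130, 'c': 7}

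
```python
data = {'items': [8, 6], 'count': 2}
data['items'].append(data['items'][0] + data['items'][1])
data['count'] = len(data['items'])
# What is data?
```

After line 1: data = {'items': [8, 6], 'count': 2}
After line 2 (append 8 + 6 = 14): data = {'items': [8, 6, 14], 'count': 2}
After line 3 (count = len(items) = 3): data = {'items': [8, 6, 14], 'count': 3}

{'items': [8, 6, 14], 'count': 3}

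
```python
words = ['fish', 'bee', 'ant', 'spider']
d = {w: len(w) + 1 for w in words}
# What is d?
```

{'fish': 5, 'bee': 4, 'ant': 4, 'spider': 7}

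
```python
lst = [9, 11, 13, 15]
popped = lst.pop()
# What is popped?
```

15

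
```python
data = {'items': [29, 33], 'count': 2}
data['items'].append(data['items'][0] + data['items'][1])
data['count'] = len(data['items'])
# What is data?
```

After line 1: data = {'items': [29, 33], 'count': 2}
After line 2 (append 29 + 33 = 62): data = {'items': [29, 33, 62], 'count': 2}
After line 3 (count = len(items) = 3): data = {'items': [29, 33, 62], 'count': 3}

{'items': [29, 33, 62], 'count': 3}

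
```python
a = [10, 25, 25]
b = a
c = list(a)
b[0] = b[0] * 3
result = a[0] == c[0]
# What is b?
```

After line 1: a = [10, 25, 25]
After line 2 (b = a, alias): a = [10, 25, 25], b = [10, 25, 25]
After line 3 (c = list(a) is a copy, new object): c = [10, 25, 25]
After line 4 (b[0] = 10 * 3 = 30; mutates shared a/b): a = b = [30, 25, 25], c = [10, 25, 25]
After line 5 (a[0] = 30, c[0] = 10; result = False)

[30, 25, 25]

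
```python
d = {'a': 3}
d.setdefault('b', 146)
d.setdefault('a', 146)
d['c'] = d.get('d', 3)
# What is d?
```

After line 1: d = {'a': 3}
After line 2 (setdefault adds 'b'=146): d = {'a': 3, 'b': 146}
After line 3 (setdefault 'a' no-op, already exists): d = {'a': 3, 'b': 146}
After line 4 (get('d', 3) returns default since 'd' not in d): d = {'a': 3, 'b': 146, 'c': 3}

{'a': 3, 'b': 146, 'c': 3}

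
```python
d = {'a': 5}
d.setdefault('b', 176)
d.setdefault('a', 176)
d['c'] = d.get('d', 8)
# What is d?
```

After line 1: d = {'a': 5}
After line 2 (setdefault adds 'b'=176): d = {'a': 5, 'b': 176}
After line 3 (setdefault 'a' no-op, already exists): d = {'a': 5, 'b': 176}
After line 4 (get('d', 8) returns default since 'd' not in d): d = {'a': 5, 'b': 176, 'c': 8}

{'a': 5, 'b': 176, 'c': 8}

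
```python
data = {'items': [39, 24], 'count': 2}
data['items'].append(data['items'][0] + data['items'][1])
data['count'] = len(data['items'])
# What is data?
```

After line 1: data = {'items': [39, 24], 'count': 2}
After line 2 (append 39 + 24 = 63): data = {'items': [39, 24, 63], 'count': 2}
After line 3 (count = len(items) = 3): data = {'items': [39, 24, 63], 'count': 3}

{'items': [39, 24, 63], 'count': 3}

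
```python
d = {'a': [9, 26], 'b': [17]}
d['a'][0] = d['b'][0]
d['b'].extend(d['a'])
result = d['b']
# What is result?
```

After line 1: d = {'a': [9, 26], 'b': [17]}
After line 2 (a[0] = b[0] = 17): d = {'a': [17, 26], 'b': [17]}
After line 3 (b.extend(a) appends [17, 26]): d = {'a': [17, 26], 'b': [17, 17, 26]}
After line 4: result = d['b'] = [17, 17, 26]

[17, 17, 26]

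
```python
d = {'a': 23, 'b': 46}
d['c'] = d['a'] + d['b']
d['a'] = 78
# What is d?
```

After line 1: d = {'a': 23, 'b': 46}
After line 2 (d['c'] = 23 + 46): d = {'a': 23, 'b': 46, 'c': 69}
After line 3: d = {'a': 78, 'b': 46, 'c': 69}

{'a': 78, 'b': 46, 'c': 69}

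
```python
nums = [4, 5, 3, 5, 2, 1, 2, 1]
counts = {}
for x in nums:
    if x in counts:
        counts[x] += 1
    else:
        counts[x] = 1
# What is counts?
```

Initial: counts = {}, nums = [4, 5, 3, 5, 2, 1, 2, 1]
See 4: counts = {4: 1}
See 5: counts = {4: 1, 5: 1}
See 3: counts = {4: 1, 5: 1, 3: 1}
See 5: counts = {4: 1, 5: 2, 3: 1}
See 2: counts = {4: 1, 5: 2, 3: 1, 2: 1}
See 1: counts = {4: 1, 5: 2, 3: 1, 2: 1, 1: 1}
See 2: counts = {4: 1, 5: 2, 3: 1, 2: 2, 1: 1}
See 1: counts = {4: 1, 5: 2, 3: 1, 2: 2, 1: 2}

{4: 1, 5: 2, 3: 1, 2: 2, 1: 2}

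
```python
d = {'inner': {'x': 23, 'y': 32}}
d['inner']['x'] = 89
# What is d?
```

After line 1: d = {'inner': {'x': 23, 'y': 32}}
After line 2 (inner x overwritten): d = {'inner': {'x': 89, 'y': 32}}

{'inner': {'x': 89, 'y': 32}}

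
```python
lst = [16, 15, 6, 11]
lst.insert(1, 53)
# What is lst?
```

[16, 53, 15, 6, 11]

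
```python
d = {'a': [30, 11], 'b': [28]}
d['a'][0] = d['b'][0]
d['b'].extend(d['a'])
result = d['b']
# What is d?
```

After line 1: d = {'a': [30, 11], 'b': [28]}
After line 2 (a[0] = b[0] = 28): d = {'a': [28, 11], 'b': [28]}
After line 3 (b.extend(a) appends [28, 11]): d = {'a': [28, 11], 'b': [28, 28, 11]}
After line 4: result = d['b'] = [28, 28, 11]

{'a': [28, 11], 'b': [28, 28, 11]}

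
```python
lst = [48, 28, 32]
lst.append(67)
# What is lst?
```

[48, 28, 32, 67]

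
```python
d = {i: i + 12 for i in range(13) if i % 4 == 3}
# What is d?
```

{3: 15, 7: 19, 11: 23}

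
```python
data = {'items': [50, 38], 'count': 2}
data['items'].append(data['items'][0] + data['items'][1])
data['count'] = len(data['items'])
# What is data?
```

After line 1: data = {'items': [50, 38], 'count': 2}
After line 2 (append 50 + 38 = 88): data = {'items': [50, 38, 88], 'count': 2}
After line 3 (count = len(items) = 3): data = {'items': [50, 38, 88], 'count': 3}

{'items': [50, 38, 88], 'count': 3}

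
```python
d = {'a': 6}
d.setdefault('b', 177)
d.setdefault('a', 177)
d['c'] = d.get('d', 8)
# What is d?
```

After line 1: d = {'a': 6}
After line 2 (setdefault adds 'b'=177): d = {'a': 6, 'b': 177}
After line 3 (setdefault 'a' no-op, already exists): d = {'a': 6, 'b': 177}
After line 4 (get('d', 8) returns default since 'd' not in d): d = {'a': 6, 'b': 177, 'c': 8}

{'a': 6, 'b': 177, 'c': 8}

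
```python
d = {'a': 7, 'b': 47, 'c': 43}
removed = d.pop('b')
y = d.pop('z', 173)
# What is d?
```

After line 1: d = {'a': 7, 'b': 47, 'c': 43}
After line 2 (pop 'b' returns 47): d = {'a': 7, 'c': 43}, removed = 47
After line 3 (pop 'z' missing, returns default 173): d = {'a': 7, 'c': 43}, y = 173

{'a': 7, 'c': 43}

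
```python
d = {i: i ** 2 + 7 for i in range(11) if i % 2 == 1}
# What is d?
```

{1: 8, 3: 16, 5: 32, 7: 56, 9: 88}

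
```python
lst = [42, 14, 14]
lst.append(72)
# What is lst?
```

[42, 14, 14, 72]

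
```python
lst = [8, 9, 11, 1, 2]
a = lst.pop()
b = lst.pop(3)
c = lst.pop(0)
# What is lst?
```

After line 1: lst = [8, 9, 11, 1, 2]
After line 2 (pop() -> a = 2): lst = [8, 9, 11, 1]
After line 3 (pop(3) -> b = 1): lst = [8, 9, 11]
After line 4 (pop(0) -> c = 8): lst = [9, 11]

[9, 11]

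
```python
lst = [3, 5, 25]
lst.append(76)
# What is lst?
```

[3, 5, 25, 76]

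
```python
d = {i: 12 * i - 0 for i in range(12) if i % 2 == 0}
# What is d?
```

{0: 0, 2: 24, 4: 48, 6: 72, 8: 96, 10: 120}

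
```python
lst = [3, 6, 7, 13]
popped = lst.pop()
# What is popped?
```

13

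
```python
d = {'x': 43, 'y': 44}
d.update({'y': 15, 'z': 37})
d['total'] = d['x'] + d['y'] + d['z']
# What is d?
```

After line 1: d = {'x': 43, 'y': 44}
After line 2 (y overwritten, z added): d = {'x': 43, 'y': 15, 'z': 37}
After line 3 (total = 43 + 15 + 37 = 95): d = {'x': 43, 'y': 15, 'z': 37, 'total': 95}

{'x': 43, 'y': 15, 'z': 37, 'total': 95}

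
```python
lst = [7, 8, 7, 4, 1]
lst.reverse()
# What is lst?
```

[1, 4, 7, 8, 7]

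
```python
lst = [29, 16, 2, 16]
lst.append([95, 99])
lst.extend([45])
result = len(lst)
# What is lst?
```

After line 1: lst = [29, 16, 2, 16]
After line 2 (append adds [95, 99] as single element): lst = [29, 16, 2, 16, [95, 99]]
After line 3 (extend unpacks [45], adds 45): lst = [29, 16, 2, 16, [95, 99], 45]
After line 4: result = len(lst) = 6

[29, 16, 2, 16, [95, 99], 45]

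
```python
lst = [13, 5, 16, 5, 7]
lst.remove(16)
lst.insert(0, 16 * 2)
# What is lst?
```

After line 1: lst = [13, 5, 16, 5, 7]
After line 2 (remove first 16): lst = [13, 5, 5, 7]
After line 3 (insert 32 at index 0): lst = [32, 13, 5, 5, 7]

[32, 13, 5, 5, 7]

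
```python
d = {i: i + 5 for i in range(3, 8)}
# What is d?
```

{3: 8, 4: 9, 5: 10, 6: 11, 7: 12}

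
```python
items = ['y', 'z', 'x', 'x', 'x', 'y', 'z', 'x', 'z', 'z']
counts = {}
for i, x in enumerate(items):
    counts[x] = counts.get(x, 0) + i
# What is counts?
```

Initial: counts = {}, items = ['y', 'z', 'x', 'x', 'x', 'y', 'z', 'x', 'z', 'z']
i=0, x='y': counts = {'y': 0}
i=1, x='z': counts = {'y': 0, 'z': 1}
i=2, x='x': counts = {'y': 0, 'z': 1, 'x': 2}
i=3, x='x': counts = {'y': 0, 'z': 1, 'x': 5}
i=4, x='x': counts = {'y': 0, 'z': 1, 'x': 9}
i=5, x='y': counts = {'y': 5, 'z': 1, 'x': 9}
i=6, x='z': counts = {'y': 5, 'z': 7, 'x': 9}
i=7, x='x': counts = {'y': 5, 'z': 7, 'x': 16}
i=8, x='z': counts = {'y': 5, 'z': 15, 'x': 16}
i=9, x='z': counts = {'y': 5, 'z': 24, 'x': 16}

{'y': 5, 'z': 24, 'x': 16}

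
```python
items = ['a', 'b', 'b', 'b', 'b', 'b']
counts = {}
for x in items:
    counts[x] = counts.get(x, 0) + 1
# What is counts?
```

Initial: counts = {}, items = ['a', 'b', 'b', 'b', 'b', 'b']
See 'a': counts = {'a': 1}
See 'b': counts = {'a': 1, 'b': 1}
See 'b': counts = {'a': 1, 'b': 2}
See 'b': counts = {'a': 1, 'b': 3}
See 'b': counts = {'a': 1, 'b': 4}
See 'b': counts = {'a': 1, 'b': 5}

{'a': 1, 'b': 5}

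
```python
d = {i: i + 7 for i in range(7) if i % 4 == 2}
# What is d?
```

{2: 9, 6: 13}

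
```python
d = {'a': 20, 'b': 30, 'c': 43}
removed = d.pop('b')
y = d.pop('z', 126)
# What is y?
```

After line 1: d = {'a': 20, 'b': 30, 'c': 43}
After line 2 (pop 'b' returns 30): d = {'a': 20, 'c': 43}, removed = 30
After line 3 (pop 'z' missing, returns default 126): d = {'a': 20, 'c': 43}, y = 126

126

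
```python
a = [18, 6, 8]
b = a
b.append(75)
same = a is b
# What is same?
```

After line 1: a = [18, 6, 8]
After line 2 (b = a is an alias, same object): a = [18, 6, 8], b = [18, 6, 8]
After line 3 (b.append mutates the shared list): a = [18, 6, 8, 75], b = [18, 6, 8, 75]
After line 4 (same = a is b; same object -> True): same = True

True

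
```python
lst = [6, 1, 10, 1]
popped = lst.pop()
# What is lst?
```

[6, 1, 10]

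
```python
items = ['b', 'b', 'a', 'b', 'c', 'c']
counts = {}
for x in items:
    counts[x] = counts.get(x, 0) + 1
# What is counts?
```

Initial: counts = {}, items = ['b', 'b', 'a', 'b', 'c', 'c']
See 'b': counts = {'b': 1}
See 'b': counts = {'b': 2}
See 'a': counts = {'b': 2, 'a': 1}
See 'b': counts = {'b': 3, 'a': 1}
See 'c': counts = {'b': 3, 'a': 1, 'c': 1}
See 'c': counts = {'b': 3, 'a': 1, 'c': 2}

{'b': 3, 'a': 1, 'c': 2}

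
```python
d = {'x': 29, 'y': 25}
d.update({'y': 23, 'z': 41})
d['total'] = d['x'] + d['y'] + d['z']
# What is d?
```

After line 1: d = {'x': 29, 'y': 25}
After line 2 (y overwritten, z added): d = {'x': 29, 'y': 23, 'z': 41}
After line 3 (total = 29 + 23 + 41 = 93): d = {'x': 29, 'y': 23, 'z': 41, 'total': 93}

{'x': 29, 'y': 23, 'z': 41, 'total': 93}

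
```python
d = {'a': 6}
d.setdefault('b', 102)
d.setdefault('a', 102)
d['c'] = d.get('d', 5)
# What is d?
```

After line 1: d = {'a': 6}
After line 2 (setdefault adds 'b'=102): d = {'a': 6, 'b': 102}
After line 3 (setdefault 'a' no-op, already exists): d = {'a': 6, 'b': 102}
After line 4 (get('d', 5) returns default since 'd' not in d): d = {'a': 6, 'b': 102, 'c': 5}

{'a': 6, 'b': 102, 'c': 5}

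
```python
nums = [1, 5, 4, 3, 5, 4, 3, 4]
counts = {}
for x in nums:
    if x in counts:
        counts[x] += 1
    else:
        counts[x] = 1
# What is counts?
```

Initial: counts = {}, nums = [1, 5, 4, 3, 5, 4, 3, 4]
See 1: counts = {1: 1}
See 5: counts = {1: 1, 5: 1}
See 4: counts = {1: 1, 5: 1, 4: 1}
See 3: counts = {1: 1, 5: 1, 4: 1, 3: 1}
See 5: counts = {1: 1, 5: 2, 4: 1, 3: 1}
See 4: counts = {1: 1, 5: 2, 4: 2, 3: 1}
See 3: counts = {1: 1, 5: 2, 4: 2, 3: 2}
See 4: counts = {1: 1, 5: 2, 4: 3, 3: 2}

{1: 1, 5: 2, 4: 3, 3: 2}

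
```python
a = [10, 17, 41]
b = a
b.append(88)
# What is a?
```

After line 1: a = [10, 17, 41]
After line 2 (b = a is an alias, same object): a = [10, 17, 41], b = [10, 17, 41]
After line 3 (b.append mutates the shared list): a = [10, 17, 41, 88], b = [10, 17, 41, 88]

[10, 17, 41, 88]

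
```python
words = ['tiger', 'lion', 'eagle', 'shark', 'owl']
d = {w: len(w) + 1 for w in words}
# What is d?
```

{'tiger': 6, 'lion': 5, 'eagle': 6, 'shark': 6, 'owl': 4}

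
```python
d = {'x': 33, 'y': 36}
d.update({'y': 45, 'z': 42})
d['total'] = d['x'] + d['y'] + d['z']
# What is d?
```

After line 1: d = {'x': 33, 'y': 36}
After line 2 (y overwritten, z added): d = {'x': 33, 'y': 45, 'z': 42}
After line 3 (total = 33 + 45 + 42 = 120): d = {'x': 33, 'y': 45, 'z': 42, 'total': 120}

{'x': 33, 'y': 45, 'z': 42, 'total': 120}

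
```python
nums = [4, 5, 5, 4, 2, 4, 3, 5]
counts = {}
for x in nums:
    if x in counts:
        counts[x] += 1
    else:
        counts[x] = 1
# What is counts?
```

Initial: counts = {}, nums = [4, 5, 5, 4, 2, 4, 3, 5]
See 4: counts = {4: 1}
See 5: counts = {4: 1, 5: 1}
See 5: counts = {4: 1, 5: 2}
See 4: counts = {4: 2, 5: 2}
See 2: counts = {4: 2, 5: 2, 2: 1}
See 4: counts = {4: 3, 5: 2, 2: 1}
See 3: counts = {4: 3, 5: 2, 2: 1, 3: 1}
See 5: counts = {4: 3, 5: 3, 2: 1, 3: 1}

{4: 3, 5: 3, 2: 1, 3: 1}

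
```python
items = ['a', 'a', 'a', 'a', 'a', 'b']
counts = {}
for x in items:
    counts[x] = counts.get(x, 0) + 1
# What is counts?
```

Initial: counts = {}, items = ['a', 'a', 'a', 'a', 'a', 'b']
See 'a': counts = {'a': 1}
See 'a': counts = {'a': 2}
See 'a': counts = {'a': 3}
See 'a': counts = {'a': 4}
See 'a': counts = {'a': 5}
See 'b': counts = {'a': 5, 'b': 1}

{'a': 5, 'b': 1}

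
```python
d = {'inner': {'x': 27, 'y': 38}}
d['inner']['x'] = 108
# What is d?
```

After line 1: d = {'inner': {'x': 27, 'y': 38}}
After line 2 (inner x overwritten): d = {'inner': {'x': 108, 'y': 38}}

{'inner': {'x': 108, 'y': 38}}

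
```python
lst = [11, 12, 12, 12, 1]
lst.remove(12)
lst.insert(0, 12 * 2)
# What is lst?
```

After line 1: lst = [11, 12, 12, 12, 1]
After line 2 (remove first 12): lst = [11, 12, 12, 1]
After line 3 (insert 24 at index 0): lst = [24, 11, 12, 12, 1]

[24, 11, 12, 12, 1]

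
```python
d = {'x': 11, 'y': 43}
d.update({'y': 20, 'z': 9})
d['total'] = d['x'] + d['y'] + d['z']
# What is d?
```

After line 1: d = {'x': 11, 'y': 43}
After line 2 (y overwritten, z added): d = {'x': 11, 'y': 20, 'z': 9}
After line 3 (total = 11 + 20 + 9 = 40): d = {'x': 11, 'y': 20, 'z': 9, 'total': 40}

{'x': 11, 'y': 20, 'z': 9, 'total': 40}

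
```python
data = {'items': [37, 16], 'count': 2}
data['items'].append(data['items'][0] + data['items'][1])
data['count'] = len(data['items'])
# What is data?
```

After line 1: data = {'items': [37, 16], 'count': 2}
After line 2 (append 37 + 16 = 53): data = {'items': [37, 16, 53], 'count': 2}
After line 3 (count = len(items) = 3): data = {'items': [37, 16, 53], 'count': 3}

{'items': [37, 16, 53], 'count': 3}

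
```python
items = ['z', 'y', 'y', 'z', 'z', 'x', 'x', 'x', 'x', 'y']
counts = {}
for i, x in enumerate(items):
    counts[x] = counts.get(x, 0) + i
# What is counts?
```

Initial: counts = {}, items = ['z', 'y', 'y', 'z', 'z', 'x', 'x', 'x', 'x', 'y']
i=0, x='z': counts = {'z': 0}
i=1, x='y': counts = {'z': 0, 'y': 1}
i=2, x='y': counts = {'z': 0, 'y': 3}
i=3, x='z': counts = {'z': 3, 'y': 3}
i=4, x='z': counts = {'z': 7, 'y': 3}
i=5, x='x': counts = {'z': 7, 'y': 3, 'x': 5}
i=6, x='x': counts = {'z': 7, 'y': 3, 'x': 11}
i=7, x='x': counts = {'z': 7, 'y': 3, 'x': 18}
i=8, x='x': counts = {'z': 7, 'y': 3, 'x': 26}
i=9, x='y': counts = {'z': 7, 'y': 12, 'x': 26}

{'z': 7, 'y': 12, 'x': 26}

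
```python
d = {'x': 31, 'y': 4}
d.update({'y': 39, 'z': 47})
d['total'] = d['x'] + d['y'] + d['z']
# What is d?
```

After line 1: d = {'x': 31, 'y': 4}
After line 2 (y overwritten, z added): d = {'x': 31, 'y': 39, 'z': 47}
After line 3 (total = 31 + 39 + 47 = 117): d = {'x': 31, 'y': 39, 'z': 47, 'total': 117}

{'x': 31, 'y': 39, 'z': 47, 'total': 117}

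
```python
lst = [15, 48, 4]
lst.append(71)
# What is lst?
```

[15, 48, 4, 71]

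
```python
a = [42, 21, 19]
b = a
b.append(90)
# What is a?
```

After line 1: a = [42, 21, 19]
After line 2 (b = a is an alias, same object): a = [42, 21, 19], b = [42, 21, 19]
After line 3 (b.append mutates the shared list): a = [42, 21, 19, 90], b = [42, 21, 19, 90]

[42, 21, 19, 90]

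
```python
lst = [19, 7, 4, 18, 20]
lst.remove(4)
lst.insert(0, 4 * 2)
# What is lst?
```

After line 1: lst = [19, 7, 4, 18, 20]
After line 2 (remove first 4): lst = [19, 7, 18, 20]
After line 3 (insert 8 at index 0): lst = [8, 19, 7, 18, 20]

[8, 19, 7, 18, 20]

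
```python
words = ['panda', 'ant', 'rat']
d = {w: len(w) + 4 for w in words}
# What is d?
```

{'panda': 9, 'ant': 7, 'rat': 7}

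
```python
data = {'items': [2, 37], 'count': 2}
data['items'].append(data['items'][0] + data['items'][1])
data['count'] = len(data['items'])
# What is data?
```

After line 1: data = {'items': [2, 37], 'count': 2}
After line 2 (append 2 + 37 = 39): data = {'items': [2, 37, 39], 'count': 2}
After line 3 (count = len(items) = 3): data = {'items': [2, 37, 39], 'count': 3}

{'items': [2, 37, 39], 'count': 3}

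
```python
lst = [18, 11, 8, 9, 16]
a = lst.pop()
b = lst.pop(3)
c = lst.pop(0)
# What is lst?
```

After line 1: lst = [18, 11, 8, 9, 16]
After line 2 (pop() -> a = 16): lst = [18, 11, 8, 9]
After line 3 (pop(3) -> b = 9): lst = [18, 11, 8]
After line 4 (pop(0) -> c = 18): lst = [11, 8]

[11, 8]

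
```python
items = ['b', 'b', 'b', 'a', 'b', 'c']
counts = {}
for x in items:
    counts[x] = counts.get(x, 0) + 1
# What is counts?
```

Initial: counts = {}, items = ['b', 'b', 'b', 'a', 'b', 'c']
See 'b': counts = {'b': 1}
See 'b': counts = {'b': 2}
See 'b': counts = {'b': 3}
See 'a': counts = {'b': 3, 'a': 1}
See 'b': counts = {'b': 4, 'a': 1}
See 'c': counts = {'b': 4, 'a': 1, 'c': 1}

{'b': 4, 'a': 1, 'c': 1}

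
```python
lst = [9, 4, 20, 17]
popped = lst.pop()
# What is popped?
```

17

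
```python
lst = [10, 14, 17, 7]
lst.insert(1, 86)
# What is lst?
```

[10, 86, 14, 17, 7]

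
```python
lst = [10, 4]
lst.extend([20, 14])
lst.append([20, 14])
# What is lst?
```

After line 1: lst = [10, 4]
After line 2 (extend unpacks [20, 14]): lst = [10, 4, 20, 14]
After line 3 (append adds [20, 14] as single element): lst = [10, 4, 20, 14, [20, 14]]

[10, 4, 20, 14, [20, 14]]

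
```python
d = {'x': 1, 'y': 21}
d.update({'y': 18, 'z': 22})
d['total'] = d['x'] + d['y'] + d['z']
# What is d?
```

After line 1: d = {'x': 1, 'y': 21}
After line 2 (y overwritten, z added): d = {'x': 1, 'y': 18, 'z': 22}
After line 3 (total = 1 + 18 + 22 = 41): d = {'x': 1, 'y': 18, 'z': 22, 'total': 41}

{'x': 1, 'y': 18, 'z': 22, 'total': 41}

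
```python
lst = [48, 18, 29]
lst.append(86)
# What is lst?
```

[48, 18, 29, 86]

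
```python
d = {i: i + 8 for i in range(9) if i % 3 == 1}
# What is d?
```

{1: 9, 4: 12, 7: 15}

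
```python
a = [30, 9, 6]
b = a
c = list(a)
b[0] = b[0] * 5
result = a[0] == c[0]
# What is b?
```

After line 1: a = [30, 9, 6]
After line 2 (b = a, alias): a = [30, 9, 6], b = [30, 9, 6]
After line 3 (c = list(a) is a copy, new object): c = [30, 9, 6]
After line 4 (b[0] = 30 * 5 = 150; mutates shared a/b): a = b = [150, 9, 6], c = [30, 9, 6]
After line 5 (a[0] = 150, c[0] = 30; result = False)

[150, 9, 6]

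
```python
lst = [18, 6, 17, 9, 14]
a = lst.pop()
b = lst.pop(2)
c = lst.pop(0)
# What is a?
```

After line 1: lst = [18, 6, 17, 9, 14]
After line 2 (pop() -> a = 14): lst = [18, 6, 17, 9]
After line 3 (pop(2) -> b = 17): lst = [18, 6, 9]
After line 4 (pop(0) -> c = 18): lst = [6, 9]

14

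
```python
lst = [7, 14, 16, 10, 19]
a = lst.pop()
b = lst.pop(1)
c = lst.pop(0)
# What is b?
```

After line 1: lst = [7, 14, 16, 10, 19]
After line 2 (pop() -> a = 19): lst = [7, 14, 16, 10]
After line 3 (pop(1) -> b = 14): lst = [7, 16, 10]
After line 4 (pop(0) -> c = 7): lst = [16, 10]

14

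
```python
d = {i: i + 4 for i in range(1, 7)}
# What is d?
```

{1: 5, 2: 6, 3: 7, 4: 8, 5: 9, 6: 10}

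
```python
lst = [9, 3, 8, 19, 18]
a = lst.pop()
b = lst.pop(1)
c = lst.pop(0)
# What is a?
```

After line 1: lst = [9, 3, 8, 19, 18]
After line 2 (pop() -> a = 18): lst = [9, 3, 8, 19]
After line 3 (pop(1) -> b = 3): lst = [9, 8, 19]
After line 4 (pop(0) -> c = 9): lst = [8, 19]

18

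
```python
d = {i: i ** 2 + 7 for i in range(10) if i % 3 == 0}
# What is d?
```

{0: 7, 3: 16, 6: 43, 9: 88}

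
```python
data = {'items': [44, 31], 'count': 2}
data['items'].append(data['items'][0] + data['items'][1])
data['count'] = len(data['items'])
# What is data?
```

After line 1: data = {'items': [44, 31], 'count': 2}
After line 2 (append 44 + 31 = 75): data = {'items': [44, 31, 75], 'count': 2}
After line 3 (count = len(items) = 3): data = {'items': [44, 31, 75], 'count': 3}

{'items': [44, 31, 75], 'count': 3}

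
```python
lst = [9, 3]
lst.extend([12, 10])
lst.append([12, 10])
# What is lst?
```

After line 1: lst = [9, 3]
After line 2 (extend unpacks [12, 10]): lst = [9, 3, 12, 10]
After line 3 (append adds [12, 10] as single element): lst = [9, 3, 12, 10, [12, 10]]

[9, 3, 12, 10, [12, 10]]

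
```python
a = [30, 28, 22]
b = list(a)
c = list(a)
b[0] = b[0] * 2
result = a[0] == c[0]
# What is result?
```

After line 1: a = [30, 28, 22]
After line 2 (b = list(a), copy): a = [30, 28, 22], b = [30, 28, 22]
After line 3 (c = list(a) is a copy, new object): c = [30, 28, 22]
After line 4 (b[0] = 30 * 2 = 60; only b mutates (copy)): a = [30, 28, 22], b = [60, 28, 22], c = [30, 28, 22]
After line 5 (a[0] = 30, c[0] = 30; result = True)

True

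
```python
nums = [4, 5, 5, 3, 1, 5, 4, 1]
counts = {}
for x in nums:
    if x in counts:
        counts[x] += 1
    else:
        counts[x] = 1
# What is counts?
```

Initial: counts = {}, nums = [4, 5, 5, 3, 1, 5, 4, 1]
See 4: counts = {4: 1}
See 5: counts = {4: 1, 5: 1}
See 5: counts = {4: 1, 5: 2}
See 3: counts = {4: 1, 5: 2, 3: 1}
See 1: counts = {4: 1, 5: 2, 3: 1, 1: 1}
See 5: counts = {4: 1, 5: 3, 3: 1, 1: 1}
See 4: counts = {4: 2, 5: 3, 3: 1, 1: 1}
See 1: counts = {4: 2, 5: 3, 3: 1, 1: 2}

{4: 2, 5: 3, 3: 1, 1: 2}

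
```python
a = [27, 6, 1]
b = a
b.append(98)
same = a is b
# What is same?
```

After line 1: a = [27, 6, 1]
After line 2 (b = a is an alias, same object): a = [27, 6, 1], b = [27, 6, 1]
After line 3 (b.append mutates the shared list): a = [27, 6, 1, 98], b = [27, 6, 1, 98]
After line 4 (same = a is b; same object -> True): same = True

True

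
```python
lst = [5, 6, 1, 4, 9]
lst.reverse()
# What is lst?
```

[9, 4, 1, 6, 5]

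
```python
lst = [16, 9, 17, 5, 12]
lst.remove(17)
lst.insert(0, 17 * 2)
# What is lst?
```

After line 1: lst = [16, 9, 17, 5, 12]
After line 2 (remove first 17): lst = [16, 9, 5, 12]
After line 3 (insert 34 at index 0): lst = [34, 16, 9, 5, 12]

[34, 16, 9, 5, 12]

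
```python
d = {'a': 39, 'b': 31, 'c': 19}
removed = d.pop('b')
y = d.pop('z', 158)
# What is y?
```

After line 1: d = {'a': 39, 'b': 31, 'c': 19}
After line 2 (pop 'b' returns 31): d = {'a': 39, 'c': 19}, removed = 31
After line 3 (pop 'z' missing, returns default 158): d = {'a': 39, 'c': 19}, y = 158

158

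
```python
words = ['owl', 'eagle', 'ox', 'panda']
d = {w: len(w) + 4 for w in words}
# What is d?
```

{'owl': 7, 'eagle': 9, 'ox': 6, 'panda': 9}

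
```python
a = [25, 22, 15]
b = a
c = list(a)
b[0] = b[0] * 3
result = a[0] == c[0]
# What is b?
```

After line 1: a = [25, 22, 15]
After line 2 (b = a, alias): a = [25, 22, 15], b = [25, 22, 15]
After line 3 (c = list(a) is a copy, new object): c = [25, 22, 15]
After line 4 (b[0] = 25 * 3 = 75; mutates shared a/b): a = b = [75, 22, 15], c = [25, 22, 15]
After line 5 (a[0] = 75, c[0] = 25; result = False)

[75, 22, 15]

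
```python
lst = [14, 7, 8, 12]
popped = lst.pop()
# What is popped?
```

12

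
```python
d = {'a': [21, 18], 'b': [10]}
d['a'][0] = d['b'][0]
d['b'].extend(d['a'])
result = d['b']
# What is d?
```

After line 1: d = {'a': [21, 18], 'b': [10]}
After line 2 (a[0] = b[0] = 10): d = {'a': [10, 18], 'b': [10]}
After line 3 (b.extend(a) appends [10, 18]): d = {'a': [10, 18], 'b': [10, 10, 18]}
After line 4: result = d['b'] = [10, 10, 18]

{'a': [10, 18], 'b': [10, 10, 18]}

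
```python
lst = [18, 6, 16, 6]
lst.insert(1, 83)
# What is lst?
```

[18, 83, 6, 16, 6]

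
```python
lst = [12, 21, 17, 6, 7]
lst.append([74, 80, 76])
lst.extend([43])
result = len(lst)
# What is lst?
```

After line 1: lst = [12, 21, 17, 6, 7]
After line 2 (append adds [74, 80, 76] as single element): lst = [12, 21, 17, 6, 7, [74, 80, 76]]
After line 3 (extend unpacks [43], adds 43): lst = [12, 21, 17, 6, 7, [74, 80, 76], 43]
After line 4: result = len(lst) = 7

[12, 21, 17, 6, 7, [74, 80, 76], 43]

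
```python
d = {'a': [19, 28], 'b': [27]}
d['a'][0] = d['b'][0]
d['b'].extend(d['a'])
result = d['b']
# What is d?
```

After line 1: d = {'a': [19, 28], 'b': [27]}
After line 2 (a[0] = b[0] = 27): d = {'a': [27, 28], 'b': [27]}
After line 3 (b.extend(a) appends [27, 28]): d = {'a': [27, 28], 'b': [27, 27, 28]}
After line 4: result = d['b'] = [27, 27, 28]

{'a': [27, 28], 'b': [27, 27, 28]}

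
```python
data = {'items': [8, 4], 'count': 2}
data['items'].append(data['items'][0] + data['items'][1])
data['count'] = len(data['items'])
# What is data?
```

After line 1: data = {'items': [8, 4], 'count': 2}
After line 2 (append 8 + 4 = 12): data = {'items': [8, 4, 12], 'count': 2}
After line 3 (count = len(items) = 3): data = {'items': [8, 4, 12], 'count': 3}

{'items': [8, 4, 12], 'count': 3}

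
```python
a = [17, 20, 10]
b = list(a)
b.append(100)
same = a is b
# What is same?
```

After line 1: a = [17, 20, 10]
After line 2 (b = list(a) is a shallow copy, new object): a = [17, 20, 10], b = [17, 20, 10]
After line 3 (append only mutates b): a = [17, 20, 10], b = [17, 20, 10, 100]
After line 4 (same = a is b; different objects -> False): same = False

False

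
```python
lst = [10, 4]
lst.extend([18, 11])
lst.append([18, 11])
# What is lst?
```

After line 1: lst = [10, 4]
After line 2 (extend unpacks [18, 11]): lst = [10, 4, 18, 11]
After line 3 (append adds [18, 11] as single element): lst = [10, 4, 18, 11, [18, 11]]

[10, 4, 18, 11, [18, 11]]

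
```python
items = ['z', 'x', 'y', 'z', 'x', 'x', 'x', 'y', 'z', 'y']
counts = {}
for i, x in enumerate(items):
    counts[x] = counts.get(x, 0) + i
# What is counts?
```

Initial: counts = {}, items = ['z', 'x', 'y', 'z', 'x', 'x', 'x', 'y', 'z', 'y']
i=0, x='z': counts = {'z': 0}
i=1, x='x': counts = {'z': 0, 'x': 1}
i=2, x='y': counts = {'z': 0, 'x': 1, 'y': 2}
i=3, x='z': counts = {'z': 3, 'x': 1, 'y': 2}
i=4, x='x': counts = {'z': 3, 'x': 5, 'y': 2}
i=5, x='x': counts = {'z': 3, 'x': 10, 'y': 2}
i=6, x='x': counts = {'z': 3, 'x': 16, 'y': 2}
i=7, x='y': counts = {'z': 3, 'x': 16, 'y': 9}
i=8, x='z': counts = {'z': 11, 'x': 16, 'y': 9}
i=9, x='y': counts = {'z': 11, 'x': 16, 'y': 18}

{'z': 11, 'x': 16, 'y': 18}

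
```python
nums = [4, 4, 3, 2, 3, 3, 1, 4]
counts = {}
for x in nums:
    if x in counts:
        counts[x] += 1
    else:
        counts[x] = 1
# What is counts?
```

Initial: counts = {}, nums = [4, 4, 3, 2, 3, 3, 1, 4]
See 4: counts = {4: 1}
See 4: counts = {4: 2}
See 3: counts = {4: 2, 3: 1}
See 2: counts = {4: 2, 3: 1, 2: 1}
See 3: counts = {4: 2, 3: 2, 2: 1}
See 3: counts = {4: 2, 3: 3, 2: 1}
See 1: counts = {4: 2, 3: 3, 2: 1, 1: 1}
See 4: counts = {4: 3, 3: 3, 2: 1, 1: 1}

{4: 3, 3: 3, 2: 1, 1: 1}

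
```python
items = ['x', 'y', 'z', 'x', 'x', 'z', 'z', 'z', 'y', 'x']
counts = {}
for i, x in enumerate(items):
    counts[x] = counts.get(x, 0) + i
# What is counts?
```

Initial: counts = {}, items = ['x', 'y', 'z', 'x', 'x', 'z', 'z', 'z', 'y', 'x']
i=0, x='x': counts = {'x': 0}
i=1, x='y': counts = {'x': 0, 'y': 1}
i=2, x='z': counts = {'x': 0, 'y': 1, 'z': 2}
i=3, x='x': counts = {'x': 3, 'y': 1, 'z': 2}
i=4, x='x': counts = {'x': 7, 'y': 1, 'z': 2}
i=5, x='z': counts = {'x': 7, 'y': 1, 'z': 7}
i=6, x='z': counts = {'x': 7, 'y': 1, 'z': 13}
i=7, x='z': counts = {'x': 7, 'y': 1, 'z': 20}
i=8, x='y': counts = {'x': 7, 'y': 9, 'z': 20}
i=9, x='x': counts = {'x': 16, 'y': 9, 'z': 20}

{'x': 16, 'y': 9, 'z': 20}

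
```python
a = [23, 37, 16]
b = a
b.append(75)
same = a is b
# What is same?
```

After line 1: a = [23, 37, 16]
After line 2 (b = a is an alias, same object): a = [23, 37, 16], b = [23, 37, 16]
After line 3 (b.append mutates the shared list): a = [23, 37, 16, 75], b = [23, 37, 16, 75]
After line 4 (same = a is b; same object -> True): same = True

True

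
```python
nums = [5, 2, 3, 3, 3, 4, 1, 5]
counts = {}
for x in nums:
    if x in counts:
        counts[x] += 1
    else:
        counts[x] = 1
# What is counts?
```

Initial: counts = {}, nums = [5, 2, 3, 3, 3, 4, 1, 5]
See 5: counts = {5: 1}
See 2: counts = {5: 1, 2: 1}
See 3: counts = {5: 1, 2: 1, 3: 1}
See 3: counts = {5: 1, 2: 1, 3: 2}
See 3: counts = {5: 1, 2: 1, 3: 3}
See 4: counts = {5: 1, 2: 1, 3: 3, 4: 1}
See 1: counts = {5: 1, 2: 1, 3: 3, 4: 1, 1: 1}
See 5: counts = {5: 2, 2: 1, 3: 3, 4: 1, 1: 1}

{5: 2, 2: 1, 3: 3, 4: 1, 1: 1}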